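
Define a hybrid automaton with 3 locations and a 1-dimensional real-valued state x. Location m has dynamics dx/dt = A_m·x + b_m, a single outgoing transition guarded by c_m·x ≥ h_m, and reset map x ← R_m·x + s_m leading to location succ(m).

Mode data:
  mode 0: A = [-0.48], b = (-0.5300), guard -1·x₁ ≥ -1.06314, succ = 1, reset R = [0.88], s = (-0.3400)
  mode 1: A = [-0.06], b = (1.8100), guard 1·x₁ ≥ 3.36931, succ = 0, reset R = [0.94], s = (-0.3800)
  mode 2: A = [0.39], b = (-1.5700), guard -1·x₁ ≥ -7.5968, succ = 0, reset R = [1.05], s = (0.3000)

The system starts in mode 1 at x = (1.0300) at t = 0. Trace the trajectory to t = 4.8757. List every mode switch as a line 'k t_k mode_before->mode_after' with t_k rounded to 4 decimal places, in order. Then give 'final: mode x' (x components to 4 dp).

Mode 1: guard c·x = 3.3693 hit at Δt = 1.3949 (t = 1.3949), x⁻ = (3.3693) → reset → x⁺ = (2.7872), jump to mode 0
Mode 0: guard c·x = -1.0631 hit at Δt = 1.2193 (t = 2.6142), x⁻ = (1.0631) → reset → x⁺ = (0.5956), jump to mode 1
Mode 1: guard c·x = 3.3693 hit at Δt = 1.6416 (t = 4.2558), x⁻ = (3.3693) → reset → x⁺ = (2.7872), jump to mode 0
Mode 0: flow for 0.6199 to horizon, guard not reached → x = (1.7856)

1 1.3949 1->0
2 2.6142 0->1
3 4.2558 1->0
final: 0 1.7856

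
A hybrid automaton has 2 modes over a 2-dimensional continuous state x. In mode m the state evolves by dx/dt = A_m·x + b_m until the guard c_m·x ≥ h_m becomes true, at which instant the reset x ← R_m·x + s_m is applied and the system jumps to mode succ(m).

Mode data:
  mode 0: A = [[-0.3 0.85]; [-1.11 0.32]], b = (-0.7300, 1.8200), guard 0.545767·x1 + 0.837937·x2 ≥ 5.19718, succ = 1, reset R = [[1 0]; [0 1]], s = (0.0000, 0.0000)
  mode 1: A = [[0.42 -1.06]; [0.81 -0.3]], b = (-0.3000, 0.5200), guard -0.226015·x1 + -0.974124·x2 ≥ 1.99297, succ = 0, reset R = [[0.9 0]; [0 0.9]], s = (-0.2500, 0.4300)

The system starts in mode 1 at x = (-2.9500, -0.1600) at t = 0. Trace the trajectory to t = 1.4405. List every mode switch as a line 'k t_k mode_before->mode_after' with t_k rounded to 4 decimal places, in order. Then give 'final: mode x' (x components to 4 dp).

1 0.5652 1->0
final: 0 -1.9205 4.2516

Mode 1: guard c·x = 1.9930 hit at Δt = 0.5652 (t = 0.5652), x⁻ = (-3.4764, -1.2393) → reset → x⁺ = (-3.3788, -0.6854), jump to mode 0
Mode 0: flow for 0.8753 to horizon, guard not reached → x = (-1.9205, 4.2516)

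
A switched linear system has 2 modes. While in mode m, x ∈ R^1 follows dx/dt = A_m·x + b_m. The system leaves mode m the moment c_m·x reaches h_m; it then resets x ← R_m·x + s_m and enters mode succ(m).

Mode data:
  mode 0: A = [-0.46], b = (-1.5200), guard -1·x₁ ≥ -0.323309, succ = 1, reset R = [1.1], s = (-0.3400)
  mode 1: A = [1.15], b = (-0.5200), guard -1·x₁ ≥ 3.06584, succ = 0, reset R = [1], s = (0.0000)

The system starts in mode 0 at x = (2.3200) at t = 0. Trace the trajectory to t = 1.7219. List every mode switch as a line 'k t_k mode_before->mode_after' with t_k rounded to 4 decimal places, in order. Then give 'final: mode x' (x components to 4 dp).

Mode 0: guard c·x = -0.3233 hit at Δt = 0.9533 (t = 0.9533), x⁻ = (0.3233) → reset → x⁺ = (0.0156), jump to mode 1
Mode 1: flow for 0.7686 to horizon, guard not reached → x = (-0.6044)

1 0.9533 0->1
final: 1 -0.6044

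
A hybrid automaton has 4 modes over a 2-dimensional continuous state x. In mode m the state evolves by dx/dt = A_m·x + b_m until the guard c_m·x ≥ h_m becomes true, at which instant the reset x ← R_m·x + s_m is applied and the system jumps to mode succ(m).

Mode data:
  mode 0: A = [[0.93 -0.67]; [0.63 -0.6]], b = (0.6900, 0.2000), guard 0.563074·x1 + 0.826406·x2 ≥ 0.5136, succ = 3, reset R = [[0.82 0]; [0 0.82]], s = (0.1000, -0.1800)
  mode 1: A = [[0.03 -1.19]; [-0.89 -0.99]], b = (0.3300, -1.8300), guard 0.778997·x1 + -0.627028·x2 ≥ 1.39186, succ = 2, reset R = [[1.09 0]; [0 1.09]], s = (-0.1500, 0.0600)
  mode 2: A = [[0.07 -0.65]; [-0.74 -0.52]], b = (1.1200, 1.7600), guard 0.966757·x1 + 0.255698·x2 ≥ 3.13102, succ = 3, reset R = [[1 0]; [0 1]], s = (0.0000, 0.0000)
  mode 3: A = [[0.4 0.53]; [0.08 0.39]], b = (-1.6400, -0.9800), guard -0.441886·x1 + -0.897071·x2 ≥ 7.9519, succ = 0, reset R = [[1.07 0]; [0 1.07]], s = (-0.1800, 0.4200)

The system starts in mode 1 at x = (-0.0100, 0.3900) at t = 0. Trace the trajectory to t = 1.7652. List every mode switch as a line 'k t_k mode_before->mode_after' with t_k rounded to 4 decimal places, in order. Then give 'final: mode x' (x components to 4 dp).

1 0.9683 1->2
final: 2 2.1085 -0.3894

Mode 1: guard c·x = 1.3919 hit at Δt = 0.9683 (t = 0.9683), x⁻ = (0.8398, -1.1764) → reset → x⁺ = (0.7654, -1.2223), jump to mode 2
Mode 2: flow for 0.7969 to horizon, guard not reached → x = (2.1085, -0.3894)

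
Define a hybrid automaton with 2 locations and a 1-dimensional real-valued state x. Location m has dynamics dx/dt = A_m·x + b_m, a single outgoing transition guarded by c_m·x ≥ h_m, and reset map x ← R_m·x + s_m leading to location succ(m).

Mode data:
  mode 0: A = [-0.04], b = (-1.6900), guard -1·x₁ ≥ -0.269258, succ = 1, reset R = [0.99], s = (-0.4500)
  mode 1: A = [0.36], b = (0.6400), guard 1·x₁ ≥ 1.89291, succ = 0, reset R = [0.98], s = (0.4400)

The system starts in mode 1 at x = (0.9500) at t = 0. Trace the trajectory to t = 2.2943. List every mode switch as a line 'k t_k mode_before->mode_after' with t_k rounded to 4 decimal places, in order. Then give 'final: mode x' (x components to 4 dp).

Mode 1: guard c·x = 1.8929 hit at Δt = 0.8247 (t = 0.8247), x⁻ = (1.8929) → reset → x⁺ = (2.2951), jump to mode 0
Mode 0: guard c·x = -0.2693 hit at Δt = 1.1636 (t = 1.9883), x⁻ = (0.2693) → reset → x⁺ = (-0.1834), jump to mode 1
Mode 1: flow for 0.3060 to horizon, guard not reached → x = (0.0022)

1 0.8247 1->0
2 1.9883 0->1
final: 1 0.0022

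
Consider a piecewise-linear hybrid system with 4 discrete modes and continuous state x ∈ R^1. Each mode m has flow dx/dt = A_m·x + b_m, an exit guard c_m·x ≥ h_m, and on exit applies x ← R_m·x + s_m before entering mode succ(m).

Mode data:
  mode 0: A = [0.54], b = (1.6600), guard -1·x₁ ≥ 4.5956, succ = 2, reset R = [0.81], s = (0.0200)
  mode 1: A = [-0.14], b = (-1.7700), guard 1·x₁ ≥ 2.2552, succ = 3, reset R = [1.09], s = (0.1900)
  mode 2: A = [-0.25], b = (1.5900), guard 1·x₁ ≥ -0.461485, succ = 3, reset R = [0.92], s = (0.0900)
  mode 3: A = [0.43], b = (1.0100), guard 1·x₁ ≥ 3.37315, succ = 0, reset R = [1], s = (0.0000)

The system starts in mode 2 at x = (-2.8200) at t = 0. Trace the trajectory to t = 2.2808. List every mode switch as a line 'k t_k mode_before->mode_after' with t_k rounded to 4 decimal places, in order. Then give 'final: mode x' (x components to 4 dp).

Mode 2: guard c·x = -0.4615 hit at Δt = 1.1878 (t = 1.1878), x⁻ = (-0.4615) → reset → x⁺ = (-0.3346), jump to mode 3
Mode 3: flow for 1.0930 to horizon, guard not reached → x = (0.8740)

1 1.1878 2->3
final: 3 0.8740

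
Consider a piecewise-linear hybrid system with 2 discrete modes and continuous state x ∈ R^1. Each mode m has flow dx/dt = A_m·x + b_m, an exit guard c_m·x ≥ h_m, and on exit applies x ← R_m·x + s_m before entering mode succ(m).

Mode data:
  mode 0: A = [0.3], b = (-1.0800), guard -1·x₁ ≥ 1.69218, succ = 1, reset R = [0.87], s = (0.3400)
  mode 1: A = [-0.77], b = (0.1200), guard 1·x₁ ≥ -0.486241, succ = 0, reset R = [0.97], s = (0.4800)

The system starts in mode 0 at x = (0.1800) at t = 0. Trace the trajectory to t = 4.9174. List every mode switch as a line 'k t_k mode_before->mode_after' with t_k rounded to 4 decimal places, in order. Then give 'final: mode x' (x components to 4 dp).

1 1.4553 0->1
2 2.3594 1->0
3 3.6515 0->1
4 4.5556 1->0
final: 0 -0.4035

Mode 0: guard c·x = 1.6922 hit at Δt = 1.4553 (t = 1.4553), x⁻ = (-1.6922) → reset → x⁺ = (-1.1322), jump to mode 1
Mode 1: guard c·x = -0.4862 hit at Δt = 0.9041 (t = 2.3594), x⁻ = (-0.4862) → reset → x⁺ = (0.0083), jump to mode 0
Mode 0: guard c·x = 1.6922 hit at Δt = 1.2921 (t = 3.6515), x⁻ = (-1.6922) → reset → x⁺ = (-1.1322), jump to mode 1
Mode 1: guard c·x = -0.4862 hit at Δt = 0.9041 (t = 4.5556), x⁻ = (-0.4862) → reset → x⁺ = (0.0083), jump to mode 0
Mode 0: flow for 0.3618 to horizon, guard not reached → x = (-0.4035)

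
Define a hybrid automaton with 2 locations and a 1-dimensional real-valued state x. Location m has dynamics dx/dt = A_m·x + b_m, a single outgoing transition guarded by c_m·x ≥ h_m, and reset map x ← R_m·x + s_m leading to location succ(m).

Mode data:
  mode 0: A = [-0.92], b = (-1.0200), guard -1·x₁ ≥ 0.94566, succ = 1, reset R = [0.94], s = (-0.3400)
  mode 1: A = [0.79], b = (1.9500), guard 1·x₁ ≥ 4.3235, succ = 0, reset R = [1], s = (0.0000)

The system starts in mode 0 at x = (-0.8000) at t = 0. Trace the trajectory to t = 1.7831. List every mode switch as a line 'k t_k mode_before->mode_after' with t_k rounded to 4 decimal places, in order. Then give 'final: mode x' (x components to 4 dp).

Mode 0: guard c·x = 0.9457 hit at Δt = 0.6939 (t = 0.6939), x⁻ = (-0.9457) → reset → x⁺ = (-1.2289), jump to mode 1
Mode 1: flow for 1.0892 to horizon, guard not reached → x = (0.4620)

1 0.6939 0->1
final: 1 0.4620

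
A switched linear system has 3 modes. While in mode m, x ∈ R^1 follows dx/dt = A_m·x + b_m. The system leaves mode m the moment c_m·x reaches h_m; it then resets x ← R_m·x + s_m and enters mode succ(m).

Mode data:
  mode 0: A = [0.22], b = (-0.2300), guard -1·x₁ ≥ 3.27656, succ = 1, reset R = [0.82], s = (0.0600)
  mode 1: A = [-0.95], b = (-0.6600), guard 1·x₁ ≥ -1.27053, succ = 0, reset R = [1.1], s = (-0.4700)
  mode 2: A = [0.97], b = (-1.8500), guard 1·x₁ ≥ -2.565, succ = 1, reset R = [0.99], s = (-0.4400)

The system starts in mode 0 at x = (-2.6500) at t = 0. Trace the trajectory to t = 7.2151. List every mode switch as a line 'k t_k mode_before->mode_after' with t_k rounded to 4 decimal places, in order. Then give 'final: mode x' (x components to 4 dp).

Mode 0: guard c·x = 3.2766 hit at Δt = 0.7119 (t = 0.7119), x⁻ = (-3.2766) → reset → x⁺ = (-2.6268), jump to mode 1
Mode 1: guard c·x = -1.2705 hit at Δt = 1.2743 (t = 1.9862), x⁻ = (-1.2705) → reset → x⁺ = (-1.8676), jump to mode 0
Mode 0: guard c·x = 3.2766 hit at Δt = 1.7933 (t = 3.7795), x⁻ = (-3.2766) → reset → x⁺ = (-2.6268), jump to mode 1
Mode 1: guard c·x = -1.2705 hit at Δt = 1.2743 (t = 5.0538), x⁻ = (-1.2705) → reset → x⁺ = (-1.8676), jump to mode 0
Mode 0: guard c·x = 3.2766 hit at Δt = 1.7933 (t = 6.8471), x⁻ = (-3.2766) → reset → x⁺ = (-2.6268), jump to mode 1
Mode 1: flow for 0.3680 to horizon, guard not reached → x = (-2.0568)

1 0.7119 0->1
2 1.9862 1->0
3 3.7795 0->1
4 5.0538 1->0
5 6.8471 0->1
final: 1 -2.0568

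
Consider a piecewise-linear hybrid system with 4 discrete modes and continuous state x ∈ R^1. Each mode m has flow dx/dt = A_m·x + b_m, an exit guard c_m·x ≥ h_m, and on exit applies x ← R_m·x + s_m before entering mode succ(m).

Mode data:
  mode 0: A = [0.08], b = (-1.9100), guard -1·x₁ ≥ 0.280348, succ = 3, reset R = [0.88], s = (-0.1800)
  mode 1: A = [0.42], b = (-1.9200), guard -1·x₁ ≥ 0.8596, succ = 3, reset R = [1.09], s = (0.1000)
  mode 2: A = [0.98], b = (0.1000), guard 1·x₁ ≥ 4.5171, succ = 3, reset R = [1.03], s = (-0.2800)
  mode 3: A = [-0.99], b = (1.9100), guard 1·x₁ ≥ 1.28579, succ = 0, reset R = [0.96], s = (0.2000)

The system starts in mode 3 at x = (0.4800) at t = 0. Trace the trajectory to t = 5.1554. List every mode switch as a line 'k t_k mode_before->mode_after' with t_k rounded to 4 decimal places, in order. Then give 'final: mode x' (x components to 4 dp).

Mode 3: guard c·x = 1.2858 hit at Δt = 0.8201 (t = 0.8201), x⁻ = (1.2858) → reset → x⁺ = (1.4344), jump to mode 0
Mode 0: guard c·x = 0.2803 hit at Δt = 0.9204 (t = 1.7405), x⁻ = (-0.2803) → reset → x⁺ = (-0.4267), jump to mode 3
Mode 3: guard c·x = 1.2858 hit at Δt = 1.3109 (t = 3.0514), x⁻ = (1.2858) → reset → x⁺ = (1.4344), jump to mode 0
Mode 0: guard c·x = 0.2803 hit at Δt = 0.9204 (t = 3.9718), x⁻ = (-0.2803) → reset → x⁺ = (-0.4267), jump to mode 3
Mode 3: flow for 1.1836 to horizon, guard not reached → x = (1.1993)

1 0.8201 3->0
2 1.7405 0->3
3 3.0514 3->0
4 3.9718 0->3
final: 3 1.1993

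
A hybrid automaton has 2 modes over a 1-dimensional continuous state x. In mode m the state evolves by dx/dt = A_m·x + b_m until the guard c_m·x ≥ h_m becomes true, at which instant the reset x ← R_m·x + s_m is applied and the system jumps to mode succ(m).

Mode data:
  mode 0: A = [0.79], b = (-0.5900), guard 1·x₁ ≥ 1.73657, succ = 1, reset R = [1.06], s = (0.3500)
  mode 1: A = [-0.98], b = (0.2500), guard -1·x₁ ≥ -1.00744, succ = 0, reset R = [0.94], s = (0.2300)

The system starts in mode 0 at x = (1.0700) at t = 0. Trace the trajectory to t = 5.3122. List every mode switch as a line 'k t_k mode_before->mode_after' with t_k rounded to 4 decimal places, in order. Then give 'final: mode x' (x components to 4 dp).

1 1.4168 0->1
2 2.3811 1->0
3 3.4359 0->1
4 4.4002 1->0
final: 0 1.6310

Mode 0: guard c·x = 1.7366 hit at Δt = 1.4168 (t = 1.4168), x⁻ = (1.7366) → reset → x⁺ = (2.1908), jump to mode 1
Mode 1: guard c·x = -1.0074 hit at Δt = 0.9643 (t = 2.3811), x⁻ = (1.0074) → reset → x⁺ = (1.1770), jump to mode 0
Mode 0: guard c·x = 1.7366 hit at Δt = 1.0548 (t = 3.4359), x⁻ = (1.7366) → reset → x⁺ = (2.1908), jump to mode 1
Mode 1: guard c·x = -1.0074 hit at Δt = 0.9643 (t = 4.4002), x⁻ = (1.0074) → reset → x⁺ = (1.1770), jump to mode 0
Mode 0: flow for 0.9120 to horizon, guard not reached → x = (1.6310)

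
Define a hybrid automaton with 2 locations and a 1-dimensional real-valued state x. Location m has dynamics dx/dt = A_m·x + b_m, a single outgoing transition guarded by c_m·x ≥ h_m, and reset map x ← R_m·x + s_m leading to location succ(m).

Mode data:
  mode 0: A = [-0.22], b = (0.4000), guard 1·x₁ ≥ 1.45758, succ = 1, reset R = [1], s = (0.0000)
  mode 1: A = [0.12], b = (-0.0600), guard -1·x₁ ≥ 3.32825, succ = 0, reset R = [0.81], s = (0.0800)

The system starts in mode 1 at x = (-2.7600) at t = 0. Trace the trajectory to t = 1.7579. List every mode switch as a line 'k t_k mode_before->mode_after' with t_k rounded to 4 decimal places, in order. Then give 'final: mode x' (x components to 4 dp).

1 1.3390 1->0
final: 0 -2.2255

Mode 1: guard c·x = 3.3283 hit at Δt = 1.3390 (t = 1.3390), x⁻ = (-3.3282) → reset → x⁺ = (-2.6159), jump to mode 0
Mode 0: flow for 0.4189 to horizon, guard not reached → x = (-2.2255)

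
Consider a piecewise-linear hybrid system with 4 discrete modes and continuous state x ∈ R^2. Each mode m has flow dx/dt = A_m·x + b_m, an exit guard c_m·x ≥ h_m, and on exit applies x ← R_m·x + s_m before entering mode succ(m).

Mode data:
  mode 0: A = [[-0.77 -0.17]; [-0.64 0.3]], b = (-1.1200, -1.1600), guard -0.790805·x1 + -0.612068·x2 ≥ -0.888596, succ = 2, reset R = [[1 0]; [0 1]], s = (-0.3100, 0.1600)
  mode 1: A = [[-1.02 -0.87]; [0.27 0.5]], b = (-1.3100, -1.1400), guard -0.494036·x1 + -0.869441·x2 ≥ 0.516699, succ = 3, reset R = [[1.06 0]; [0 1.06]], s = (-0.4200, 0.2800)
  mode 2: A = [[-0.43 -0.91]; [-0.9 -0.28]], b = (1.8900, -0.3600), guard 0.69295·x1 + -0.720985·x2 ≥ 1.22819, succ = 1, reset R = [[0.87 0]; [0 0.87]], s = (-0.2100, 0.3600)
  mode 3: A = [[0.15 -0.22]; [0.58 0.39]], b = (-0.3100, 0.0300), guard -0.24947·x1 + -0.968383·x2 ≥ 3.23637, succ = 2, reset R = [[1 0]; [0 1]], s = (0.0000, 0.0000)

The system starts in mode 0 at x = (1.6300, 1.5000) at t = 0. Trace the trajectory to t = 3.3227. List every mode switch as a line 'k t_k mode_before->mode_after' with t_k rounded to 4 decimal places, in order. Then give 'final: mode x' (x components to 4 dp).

Mode 0: guard c·x = -0.8886 hit at Δt = 0.5083 (t = 0.5083), x⁻ = (0.5542, 0.7358) → reset → x⁺ = (0.2442, 0.8958), jump to mode 2
Mode 2: guard c·x = 1.2282 hit at Δt = 1.0047 (t = 1.5130), x⁻ = (1.4630, -0.2974) → reset → x⁺ = (1.0628, 0.1013), jump to mode 1
Mode 1: guard c·x = 0.5167 hit at Δt = 0.6402 (t = 2.1532), x⁻ = (0.0457, -0.6202) → reset → x⁺ = (-0.3716, -0.3775), jump to mode 3
Mode 3: flow for 1.1695 to horizon, guard not reached → x = (-0.6601, -0.9926)

1 0.5083 0->2
2 1.5130 2->1
3 2.1532 1->3
final: 3 -0.6601 -0.9926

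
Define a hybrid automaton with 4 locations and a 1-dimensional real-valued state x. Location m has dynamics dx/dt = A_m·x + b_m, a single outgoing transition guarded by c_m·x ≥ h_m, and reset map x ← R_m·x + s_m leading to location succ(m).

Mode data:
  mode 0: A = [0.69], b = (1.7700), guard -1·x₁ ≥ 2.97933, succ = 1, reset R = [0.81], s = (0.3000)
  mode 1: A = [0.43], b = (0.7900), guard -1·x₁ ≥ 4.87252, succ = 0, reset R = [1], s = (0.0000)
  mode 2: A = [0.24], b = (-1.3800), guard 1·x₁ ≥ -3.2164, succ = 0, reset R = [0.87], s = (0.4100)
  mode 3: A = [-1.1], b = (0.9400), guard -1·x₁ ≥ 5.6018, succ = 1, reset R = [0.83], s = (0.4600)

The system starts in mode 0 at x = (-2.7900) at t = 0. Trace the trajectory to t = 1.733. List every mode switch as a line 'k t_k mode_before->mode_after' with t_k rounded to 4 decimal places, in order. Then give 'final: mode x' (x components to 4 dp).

Mode 0: guard c·x = 2.9793 hit at Δt = 0.8855 (t = 0.8855), x⁻ = (-2.9793) → reset → x⁺ = (-2.1133), jump to mode 1
Mode 1: flow for 0.8475 to horizon, guard not reached → x = (-2.2346)

1 0.8855 0->1
final: 1 -2.2346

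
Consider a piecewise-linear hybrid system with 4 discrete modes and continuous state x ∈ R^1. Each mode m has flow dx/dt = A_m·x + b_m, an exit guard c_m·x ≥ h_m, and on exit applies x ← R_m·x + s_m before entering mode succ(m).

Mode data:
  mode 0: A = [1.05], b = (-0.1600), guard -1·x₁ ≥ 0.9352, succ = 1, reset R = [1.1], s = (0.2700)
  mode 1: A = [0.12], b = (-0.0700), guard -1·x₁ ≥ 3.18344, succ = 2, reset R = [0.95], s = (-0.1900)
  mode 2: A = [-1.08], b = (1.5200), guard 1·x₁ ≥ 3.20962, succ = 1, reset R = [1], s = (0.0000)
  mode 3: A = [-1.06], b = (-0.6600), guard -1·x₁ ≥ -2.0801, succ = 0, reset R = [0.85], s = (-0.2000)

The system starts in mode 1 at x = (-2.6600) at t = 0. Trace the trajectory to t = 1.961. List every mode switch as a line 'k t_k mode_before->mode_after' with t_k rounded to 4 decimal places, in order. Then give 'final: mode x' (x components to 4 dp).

Mode 1: guard c·x = 3.1834 hit at Δt = 1.2468 (t = 1.2468), x⁻ = (-3.1834) → reset → x⁺ = (-3.2143), jump to mode 2
Mode 2: flow for 0.7142 to horizon, guard not reached → x = (-0.7297)

1 1.2468 1->2
final: 2 -0.7297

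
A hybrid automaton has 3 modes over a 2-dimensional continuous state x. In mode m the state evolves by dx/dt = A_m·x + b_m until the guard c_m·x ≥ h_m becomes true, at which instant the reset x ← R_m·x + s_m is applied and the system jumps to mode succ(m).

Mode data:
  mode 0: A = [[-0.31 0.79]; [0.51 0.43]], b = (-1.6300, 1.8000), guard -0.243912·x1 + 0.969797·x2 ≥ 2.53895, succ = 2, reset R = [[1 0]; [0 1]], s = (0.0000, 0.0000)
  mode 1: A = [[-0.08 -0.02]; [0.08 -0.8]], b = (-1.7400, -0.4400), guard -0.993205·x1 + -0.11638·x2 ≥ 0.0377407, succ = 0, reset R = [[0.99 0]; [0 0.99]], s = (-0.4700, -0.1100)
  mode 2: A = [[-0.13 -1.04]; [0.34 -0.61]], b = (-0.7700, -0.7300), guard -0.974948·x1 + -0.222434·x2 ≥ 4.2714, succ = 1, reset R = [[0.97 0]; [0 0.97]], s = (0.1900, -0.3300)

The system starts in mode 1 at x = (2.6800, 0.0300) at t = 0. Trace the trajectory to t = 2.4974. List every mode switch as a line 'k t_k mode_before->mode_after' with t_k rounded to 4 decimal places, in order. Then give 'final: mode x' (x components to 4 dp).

Mode 1: guard c·x = 0.0377 hit at Δt = 1.4566 (t = 1.4566), x⁻ = (-0.0033, -0.2964) → reset → x⁺ = (-0.4732, -0.4034), jump to mode 0
Mode 0: flow for 1.0408 to horizon, guard not reached → x = (-1.5615, 0.9948)

1 1.4566 1->0
final: 0 -1.5615 0.9948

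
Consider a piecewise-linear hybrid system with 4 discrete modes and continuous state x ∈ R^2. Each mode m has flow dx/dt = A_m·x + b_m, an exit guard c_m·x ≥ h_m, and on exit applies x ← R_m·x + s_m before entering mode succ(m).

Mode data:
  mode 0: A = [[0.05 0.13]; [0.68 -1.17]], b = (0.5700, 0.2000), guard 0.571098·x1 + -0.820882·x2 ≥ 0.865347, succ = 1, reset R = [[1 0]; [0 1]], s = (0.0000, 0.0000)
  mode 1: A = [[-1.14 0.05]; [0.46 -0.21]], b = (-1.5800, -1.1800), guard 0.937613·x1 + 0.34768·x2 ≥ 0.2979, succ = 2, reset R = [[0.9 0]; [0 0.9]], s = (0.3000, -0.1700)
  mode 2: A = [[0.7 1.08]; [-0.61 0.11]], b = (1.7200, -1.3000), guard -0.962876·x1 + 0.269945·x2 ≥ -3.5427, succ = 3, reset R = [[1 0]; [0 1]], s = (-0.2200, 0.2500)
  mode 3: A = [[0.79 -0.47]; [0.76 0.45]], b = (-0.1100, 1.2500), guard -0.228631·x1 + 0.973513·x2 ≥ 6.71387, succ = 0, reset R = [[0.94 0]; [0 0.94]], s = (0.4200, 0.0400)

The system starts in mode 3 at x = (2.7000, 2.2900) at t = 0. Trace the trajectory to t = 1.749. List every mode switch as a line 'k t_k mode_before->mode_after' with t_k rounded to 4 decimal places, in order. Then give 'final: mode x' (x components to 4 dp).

1 0.9417 3->0
final: 0 4.0617 4.1430

Mode 3: guard c·x = 6.7139 hit at Δt = 0.9417 (t = 0.9417), x⁻ = (2.6378, 7.5160) → reset → x⁺ = (2.8995, 7.1051), jump to mode 0
Mode 0: flow for 0.8073 to horizon, guard not reached → x = (4.0617, 4.1430)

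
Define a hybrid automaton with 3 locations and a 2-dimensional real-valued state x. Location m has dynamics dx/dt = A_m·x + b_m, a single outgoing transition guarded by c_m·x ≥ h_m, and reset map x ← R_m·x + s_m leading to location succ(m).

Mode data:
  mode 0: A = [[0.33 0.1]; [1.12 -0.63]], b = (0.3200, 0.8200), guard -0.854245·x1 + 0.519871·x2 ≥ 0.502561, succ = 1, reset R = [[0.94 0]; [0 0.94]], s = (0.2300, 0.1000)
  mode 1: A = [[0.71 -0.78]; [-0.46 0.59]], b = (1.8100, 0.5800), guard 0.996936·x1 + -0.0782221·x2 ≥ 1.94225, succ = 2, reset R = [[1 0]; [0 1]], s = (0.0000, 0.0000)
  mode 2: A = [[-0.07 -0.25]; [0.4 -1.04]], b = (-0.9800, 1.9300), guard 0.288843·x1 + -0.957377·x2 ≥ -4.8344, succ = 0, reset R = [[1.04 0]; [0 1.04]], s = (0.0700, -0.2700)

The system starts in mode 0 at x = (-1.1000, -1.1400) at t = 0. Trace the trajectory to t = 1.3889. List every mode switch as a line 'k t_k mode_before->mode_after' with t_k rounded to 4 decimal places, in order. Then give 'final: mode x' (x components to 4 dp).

1 0.6287 0->1
final: 1 0.8594 -0.7084

Mode 0: guard c·x = 0.5026 hit at Δt = 0.6287 (t = 0.6287), x⁻ = (-1.2047, -1.0128) → reset → x⁺ = (-0.9024, -0.8520), jump to mode 1
Mode 1: flow for 0.7602 to horizon, guard not reached → x = (0.8594, -0.7084)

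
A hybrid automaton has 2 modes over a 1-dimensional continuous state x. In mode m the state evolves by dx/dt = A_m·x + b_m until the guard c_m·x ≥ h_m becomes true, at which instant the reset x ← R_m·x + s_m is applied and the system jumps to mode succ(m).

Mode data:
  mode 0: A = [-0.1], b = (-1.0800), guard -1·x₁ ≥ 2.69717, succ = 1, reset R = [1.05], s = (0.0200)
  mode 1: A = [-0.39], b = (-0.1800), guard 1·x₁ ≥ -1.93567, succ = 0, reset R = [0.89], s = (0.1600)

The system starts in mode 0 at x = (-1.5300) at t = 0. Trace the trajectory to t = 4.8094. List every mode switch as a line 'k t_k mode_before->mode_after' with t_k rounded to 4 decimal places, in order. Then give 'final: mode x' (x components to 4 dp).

1 1.3457 0->1
2 2.5420 1->0
3 3.8523 0->1
final: 1 -2.0798

Mode 0: guard c·x = 2.6972 hit at Δt = 1.3457 (t = 1.3457), x⁻ = (-2.6972) → reset → x⁺ = (-2.8120), jump to mode 1
Mode 1: guard c·x = -1.9357 hit at Δt = 1.1963 (t = 2.5420), x⁻ = (-1.9357) → reset → x⁺ = (-1.5627), jump to mode 0
Mode 0: guard c·x = 2.6972 hit at Δt = 1.3103 (t = 3.8523), x⁻ = (-2.6972) → reset → x⁺ = (-2.8120), jump to mode 1
Mode 1: flow for 0.9571 to horizon, guard not reached → x = (-2.0798)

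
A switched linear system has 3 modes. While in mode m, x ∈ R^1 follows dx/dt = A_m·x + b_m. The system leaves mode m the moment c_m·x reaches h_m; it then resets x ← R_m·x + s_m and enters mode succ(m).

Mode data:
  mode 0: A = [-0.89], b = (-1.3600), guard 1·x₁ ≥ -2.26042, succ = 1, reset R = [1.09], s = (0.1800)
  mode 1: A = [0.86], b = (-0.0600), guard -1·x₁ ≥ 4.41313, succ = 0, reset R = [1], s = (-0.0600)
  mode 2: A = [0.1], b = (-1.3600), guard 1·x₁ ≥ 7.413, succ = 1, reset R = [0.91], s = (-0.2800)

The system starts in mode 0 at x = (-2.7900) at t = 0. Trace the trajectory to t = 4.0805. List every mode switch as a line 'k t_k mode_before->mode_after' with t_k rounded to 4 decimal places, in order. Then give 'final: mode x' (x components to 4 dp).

Mode 0: guard c·x = -2.2604 hit at Δt = 0.6114 (t = 0.6114), x⁻ = (-2.2604) → reset → x⁺ = (-2.2839), jump to mode 1
Mode 1: guard c·x = 4.4131 hit at Δt = 0.7492 (t = 1.3606), x⁻ = (-4.4131) → reset → x⁺ = (-4.4731), jump to mode 0
Mode 0: guard c·x = -2.2604 hit at Δt = 1.5636 (t = 2.9243), x⁻ = (-2.2604) → reset → x⁺ = (-2.2839), jump to mode 1
Mode 1: guard c·x = 4.4131 hit at Δt = 0.7492 (t = 3.6735), x⁻ = (-4.4131) → reset → x⁺ = (-4.4731), jump to mode 0
Mode 0: flow for 0.4070 to horizon, guard not reached → x = (-3.5781)

1 0.6114 0->1
2 1.3606 1->0
3 2.9243 0->1
4 3.6735 1->0
final: 0 -3.5781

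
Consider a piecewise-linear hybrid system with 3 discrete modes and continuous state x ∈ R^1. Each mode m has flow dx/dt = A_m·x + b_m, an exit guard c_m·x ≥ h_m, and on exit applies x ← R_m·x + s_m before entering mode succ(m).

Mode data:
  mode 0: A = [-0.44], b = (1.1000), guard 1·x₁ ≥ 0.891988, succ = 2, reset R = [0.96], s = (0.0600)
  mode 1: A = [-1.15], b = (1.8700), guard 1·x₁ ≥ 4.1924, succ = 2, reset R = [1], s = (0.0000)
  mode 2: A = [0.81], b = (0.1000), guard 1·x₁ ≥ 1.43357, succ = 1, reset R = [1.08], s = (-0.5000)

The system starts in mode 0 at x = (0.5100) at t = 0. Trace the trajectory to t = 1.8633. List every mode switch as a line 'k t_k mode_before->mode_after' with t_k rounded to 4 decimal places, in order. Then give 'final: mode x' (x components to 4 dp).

Mode 0: guard c·x = 0.8920 hit at Δt = 0.4844 (t = 0.4844), x⁻ = (0.8920) → reset → x⁺ = (0.9163), jump to mode 2
Mode 2: guard c·x = 1.4336 hit at Δt = 0.4985 (t = 0.9829), x⁻ = (1.4336) → reset → x⁺ = (1.0483), jump to mode 1
Mode 1: flow for 0.8804 to horizon, guard not reached → x = (1.4161)

1 0.4844 0->2
2 0.9829 2->1
final: 1 1.4161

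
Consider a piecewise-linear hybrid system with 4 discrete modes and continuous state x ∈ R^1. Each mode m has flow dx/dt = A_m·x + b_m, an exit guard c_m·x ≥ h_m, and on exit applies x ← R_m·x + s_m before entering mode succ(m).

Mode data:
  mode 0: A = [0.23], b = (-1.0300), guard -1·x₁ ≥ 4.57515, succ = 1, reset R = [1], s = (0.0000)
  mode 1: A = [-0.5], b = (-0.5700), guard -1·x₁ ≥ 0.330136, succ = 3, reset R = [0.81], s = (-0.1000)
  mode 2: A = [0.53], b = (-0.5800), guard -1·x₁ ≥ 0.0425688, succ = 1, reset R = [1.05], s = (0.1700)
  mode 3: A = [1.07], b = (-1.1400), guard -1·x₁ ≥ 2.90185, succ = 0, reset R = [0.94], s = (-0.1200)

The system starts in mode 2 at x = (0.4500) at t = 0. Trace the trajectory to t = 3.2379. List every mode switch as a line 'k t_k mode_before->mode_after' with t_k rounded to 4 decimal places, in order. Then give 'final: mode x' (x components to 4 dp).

1 1.0714 2->1
2 1.9638 1->3
3 2.9156 3->0
final: 0 -3.4114

Mode 2: guard c·x = 0.0426 hit at Δt = 1.0714 (t = 1.0714), x⁻ = (-0.0426) → reset → x⁺ = (0.1253), jump to mode 1
Mode 1: guard c·x = 0.3301 hit at Δt = 0.8924 (t = 1.9638), x⁻ = (-0.3301) → reset → x⁺ = (-0.3674), jump to mode 3
Mode 3: guard c·x = 2.9019 hit at Δt = 0.9518 (t = 2.9156), x⁻ = (-2.9019) → reset → x⁺ = (-2.8477), jump to mode 0
Mode 0: flow for 0.3223 to horizon, guard not reached → x = (-3.4114)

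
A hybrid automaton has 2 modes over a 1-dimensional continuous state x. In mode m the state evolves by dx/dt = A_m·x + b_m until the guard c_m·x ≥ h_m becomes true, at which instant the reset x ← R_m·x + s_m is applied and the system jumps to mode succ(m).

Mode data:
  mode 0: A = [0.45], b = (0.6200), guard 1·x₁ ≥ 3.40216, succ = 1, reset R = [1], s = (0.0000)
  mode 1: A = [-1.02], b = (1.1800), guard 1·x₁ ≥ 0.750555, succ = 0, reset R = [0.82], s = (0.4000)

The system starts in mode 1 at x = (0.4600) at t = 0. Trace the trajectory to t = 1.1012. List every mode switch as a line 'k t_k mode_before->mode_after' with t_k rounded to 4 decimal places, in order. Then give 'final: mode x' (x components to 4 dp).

1 0.5289 1->0
final: 0 1.7184

Mode 1: guard c·x = 0.7506 hit at Δt = 0.5289 (t = 0.5289), x⁻ = (0.7506) → reset → x⁺ = (1.0155), jump to mode 0
Mode 0: flow for 0.5723 to horizon, guard not reached → x = (1.7184)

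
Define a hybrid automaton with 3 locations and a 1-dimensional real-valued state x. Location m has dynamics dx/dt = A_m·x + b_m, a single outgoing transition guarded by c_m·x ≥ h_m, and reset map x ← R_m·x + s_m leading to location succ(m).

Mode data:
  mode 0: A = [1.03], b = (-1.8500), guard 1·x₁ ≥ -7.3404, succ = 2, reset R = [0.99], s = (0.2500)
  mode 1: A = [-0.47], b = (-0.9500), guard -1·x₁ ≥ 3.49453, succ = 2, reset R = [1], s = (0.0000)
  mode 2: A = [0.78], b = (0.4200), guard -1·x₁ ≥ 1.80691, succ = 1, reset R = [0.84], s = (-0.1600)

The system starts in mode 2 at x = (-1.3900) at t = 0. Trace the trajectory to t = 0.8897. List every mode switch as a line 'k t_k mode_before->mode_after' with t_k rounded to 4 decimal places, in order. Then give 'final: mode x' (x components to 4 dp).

Mode 2: guard c·x = 1.8069 hit at Δt = 0.5109 (t = 0.5109), x⁻ = (-1.8069) → reset → x⁺ = (-1.6778), jump to mode 1
Mode 1: flow for 0.3788 to horizon, guard not reached → x = (-1.7338)

1 0.5109 2->1
final: 1 -1.7338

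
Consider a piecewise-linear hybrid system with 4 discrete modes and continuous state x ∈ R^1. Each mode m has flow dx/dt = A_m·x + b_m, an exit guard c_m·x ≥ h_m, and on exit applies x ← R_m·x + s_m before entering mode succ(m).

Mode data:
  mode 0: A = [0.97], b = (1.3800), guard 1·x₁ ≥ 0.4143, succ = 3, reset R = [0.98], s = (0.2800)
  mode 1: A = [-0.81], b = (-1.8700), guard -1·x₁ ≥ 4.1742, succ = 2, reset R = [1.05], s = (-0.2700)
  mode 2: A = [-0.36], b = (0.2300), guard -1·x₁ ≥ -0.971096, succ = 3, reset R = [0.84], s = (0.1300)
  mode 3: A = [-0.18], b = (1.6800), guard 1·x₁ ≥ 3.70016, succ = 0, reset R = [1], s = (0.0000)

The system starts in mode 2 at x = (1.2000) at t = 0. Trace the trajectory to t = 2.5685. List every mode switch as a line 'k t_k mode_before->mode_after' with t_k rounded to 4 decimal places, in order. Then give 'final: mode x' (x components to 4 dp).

Mode 2: guard c·x = -0.9711 hit at Δt = 1.4560 (t = 1.4560), x⁻ = (0.9711) → reset → x⁺ = (0.9457), jump to mode 3
Mode 3: flow for 1.1125 to horizon, guard not reached → x = (2.4679)

1 1.4560 2->3
final: 3 2.4679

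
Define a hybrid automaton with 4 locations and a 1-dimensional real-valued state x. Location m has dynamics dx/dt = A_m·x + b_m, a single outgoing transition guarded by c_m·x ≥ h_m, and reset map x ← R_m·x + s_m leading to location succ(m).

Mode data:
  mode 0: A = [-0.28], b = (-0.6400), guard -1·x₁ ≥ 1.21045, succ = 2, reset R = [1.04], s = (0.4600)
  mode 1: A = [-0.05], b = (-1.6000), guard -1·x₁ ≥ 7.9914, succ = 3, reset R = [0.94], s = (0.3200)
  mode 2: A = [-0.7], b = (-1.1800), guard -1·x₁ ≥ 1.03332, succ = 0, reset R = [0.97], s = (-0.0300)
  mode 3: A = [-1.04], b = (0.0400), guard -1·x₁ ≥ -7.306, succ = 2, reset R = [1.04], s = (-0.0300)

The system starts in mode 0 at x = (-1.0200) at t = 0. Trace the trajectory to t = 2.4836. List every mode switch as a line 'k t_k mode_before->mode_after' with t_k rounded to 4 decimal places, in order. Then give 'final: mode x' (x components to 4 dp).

Mode 0: guard c·x = 1.2105 hit at Δt = 0.5824 (t = 0.5824), x⁻ = (-1.2105) → reset → x⁺ = (-0.7989), jump to mode 2
Mode 2: guard c·x = 1.0333 hit at Δt = 0.4386 (t = 1.0210), x⁻ = (-1.0333) → reset → x⁺ = (-1.0323), jump to mode 0
Mode 0: guard c·x = 1.2105 hit at Δt = 0.5475 (t = 1.5685), x⁻ = (-1.2105) → reset → x⁺ = (-0.7989), jump to mode 2
Mode 2: guard c·x = 1.0333 hit at Δt = 0.4386 (t = 2.0071), x⁻ = (-1.0333) → reset → x⁺ = (-1.0323), jump to mode 0
Mode 0: flow for 0.4765 to horizon, guard not reached → x = (-1.1889)

1 0.5824 0->2
2 1.0210 2->0
3 1.5685 0->2
4 2.0071 2->0
final: 0 -1.1889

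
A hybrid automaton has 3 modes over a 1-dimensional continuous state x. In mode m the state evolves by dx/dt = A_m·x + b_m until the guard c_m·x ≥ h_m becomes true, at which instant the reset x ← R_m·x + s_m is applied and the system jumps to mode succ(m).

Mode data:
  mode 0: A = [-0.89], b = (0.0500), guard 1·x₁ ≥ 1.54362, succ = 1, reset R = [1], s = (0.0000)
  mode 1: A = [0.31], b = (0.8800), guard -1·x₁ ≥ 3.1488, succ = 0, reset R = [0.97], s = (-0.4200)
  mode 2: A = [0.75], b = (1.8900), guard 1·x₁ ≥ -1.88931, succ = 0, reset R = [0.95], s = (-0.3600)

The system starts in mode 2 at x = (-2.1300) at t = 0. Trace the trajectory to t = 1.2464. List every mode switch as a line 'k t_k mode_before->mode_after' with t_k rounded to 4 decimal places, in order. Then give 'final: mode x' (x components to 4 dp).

Mode 2: guard c·x = -1.8893 hit at Δt = 0.6409 (t = 0.6409), x⁻ = (-1.8893) → reset → x⁺ = (-2.1548), jump to mode 0
Mode 0: flow for 0.6055 to horizon, guard not reached → x = (-1.2337)

1 0.6409 2->0
final: 0 -1.2337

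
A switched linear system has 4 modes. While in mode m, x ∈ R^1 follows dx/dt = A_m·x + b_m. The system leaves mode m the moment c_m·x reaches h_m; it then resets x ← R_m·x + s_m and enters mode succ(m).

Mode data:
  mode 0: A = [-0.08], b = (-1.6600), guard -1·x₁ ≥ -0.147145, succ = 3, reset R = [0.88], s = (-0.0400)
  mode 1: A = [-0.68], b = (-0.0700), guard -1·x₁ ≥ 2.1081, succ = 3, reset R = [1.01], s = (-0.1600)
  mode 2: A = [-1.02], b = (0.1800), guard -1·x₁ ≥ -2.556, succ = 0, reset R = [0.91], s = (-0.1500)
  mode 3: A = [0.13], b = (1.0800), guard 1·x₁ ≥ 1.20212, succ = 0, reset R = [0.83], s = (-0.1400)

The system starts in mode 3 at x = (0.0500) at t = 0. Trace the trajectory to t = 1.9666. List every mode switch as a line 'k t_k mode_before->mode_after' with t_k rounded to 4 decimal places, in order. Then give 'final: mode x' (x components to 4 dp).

1 0.9934 3->0
2 1.4114 0->3
final: 3 0.7180

Mode 3: guard c·x = 1.2021 hit at Δt = 0.9934 (t = 0.9934), x⁻ = (1.2021) → reset → x⁺ = (0.8578), jump to mode 0
Mode 0: guard c·x = -0.1471 hit at Δt = 0.4180 (t = 1.4114), x⁻ = (0.1471) → reset → x⁺ = (0.0895), jump to mode 3
Mode 3: flow for 0.5552 to horizon, guard not reached → x = (0.7180)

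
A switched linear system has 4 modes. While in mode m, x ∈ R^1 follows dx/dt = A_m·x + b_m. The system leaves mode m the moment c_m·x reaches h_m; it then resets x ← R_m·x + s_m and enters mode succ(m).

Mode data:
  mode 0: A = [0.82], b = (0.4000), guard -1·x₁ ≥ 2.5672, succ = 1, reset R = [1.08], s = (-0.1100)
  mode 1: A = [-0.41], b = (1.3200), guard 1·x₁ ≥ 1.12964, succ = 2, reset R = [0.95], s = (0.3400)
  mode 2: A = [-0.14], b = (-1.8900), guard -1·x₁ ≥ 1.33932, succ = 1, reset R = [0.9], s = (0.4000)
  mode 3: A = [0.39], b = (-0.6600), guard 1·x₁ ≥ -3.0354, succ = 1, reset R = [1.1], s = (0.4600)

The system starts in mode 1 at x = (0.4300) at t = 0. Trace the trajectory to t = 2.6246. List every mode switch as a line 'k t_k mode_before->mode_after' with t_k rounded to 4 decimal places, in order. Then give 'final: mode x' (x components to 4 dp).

1 0.7043 1->2
2 2.1617 2->1
final: 1 -0.1096

Mode 1: guard c·x = 1.1296 hit at Δt = 0.7043 (t = 0.7043), x⁻ = (1.1296) → reset → x⁺ = (1.4132), jump to mode 2
Mode 2: guard c·x = 1.3393 hit at Δt = 1.4574 (t = 2.1617), x⁻ = (-1.3393) → reset → x⁺ = (-0.8054), jump to mode 1
Mode 1: flow for 0.4629 to horizon, guard not reached → x = (-0.1096)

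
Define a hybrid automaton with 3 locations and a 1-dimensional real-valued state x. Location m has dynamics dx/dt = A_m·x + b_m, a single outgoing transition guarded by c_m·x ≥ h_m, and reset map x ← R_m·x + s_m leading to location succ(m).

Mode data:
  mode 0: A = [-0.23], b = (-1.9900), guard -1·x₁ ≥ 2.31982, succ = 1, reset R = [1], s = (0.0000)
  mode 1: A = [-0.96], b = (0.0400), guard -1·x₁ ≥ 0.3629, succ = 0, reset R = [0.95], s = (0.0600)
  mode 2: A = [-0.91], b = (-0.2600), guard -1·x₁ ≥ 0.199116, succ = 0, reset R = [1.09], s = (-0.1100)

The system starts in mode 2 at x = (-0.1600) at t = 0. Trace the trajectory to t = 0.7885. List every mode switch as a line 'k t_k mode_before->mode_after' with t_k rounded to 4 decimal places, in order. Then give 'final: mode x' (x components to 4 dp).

1 0.4096 2->0
final: 0 -1.0218

Mode 2: guard c·x = 0.1991 hit at Δt = 0.4096 (t = 0.4096), x⁻ = (-0.1991) → reset → x⁺ = (-0.3270), jump to mode 0
Mode 0: flow for 0.3789 to horizon, guard not reached → x = (-1.0218)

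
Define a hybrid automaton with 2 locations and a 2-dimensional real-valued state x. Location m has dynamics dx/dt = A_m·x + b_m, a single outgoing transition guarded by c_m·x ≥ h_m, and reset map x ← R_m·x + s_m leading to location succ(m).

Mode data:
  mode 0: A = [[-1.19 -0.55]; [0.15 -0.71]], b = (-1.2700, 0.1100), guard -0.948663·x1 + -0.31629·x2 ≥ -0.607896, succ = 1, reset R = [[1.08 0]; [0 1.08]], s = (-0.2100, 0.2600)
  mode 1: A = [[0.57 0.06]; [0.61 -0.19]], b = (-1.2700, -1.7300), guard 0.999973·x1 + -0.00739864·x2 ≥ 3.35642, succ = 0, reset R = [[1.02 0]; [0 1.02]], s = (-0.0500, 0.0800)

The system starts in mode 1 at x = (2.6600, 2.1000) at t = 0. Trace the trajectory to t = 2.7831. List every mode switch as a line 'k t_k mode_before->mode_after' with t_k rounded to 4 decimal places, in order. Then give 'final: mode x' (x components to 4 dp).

1 1.3221 1->0
2 2.1219 0->1
final: 1 -0.9255 0.1821

Mode 1: guard c·x = 3.3564 hit at Δt = 1.3221 (t = 1.3221), x⁻ = (3.3694, 1.7417) → reset → x⁺ = (3.3868, 1.8565), jump to mode 0
Mode 0: guard c·x = -0.6079 hit at Δt = 0.7998 (t = 2.1219), x⁻ = (0.2251, 1.2467) → reset → x⁺ = (0.0332, 1.6064), jump to mode 1
Mode 1: flow for 0.6612 to horizon, guard not reached → x = (-0.9255, 0.1821)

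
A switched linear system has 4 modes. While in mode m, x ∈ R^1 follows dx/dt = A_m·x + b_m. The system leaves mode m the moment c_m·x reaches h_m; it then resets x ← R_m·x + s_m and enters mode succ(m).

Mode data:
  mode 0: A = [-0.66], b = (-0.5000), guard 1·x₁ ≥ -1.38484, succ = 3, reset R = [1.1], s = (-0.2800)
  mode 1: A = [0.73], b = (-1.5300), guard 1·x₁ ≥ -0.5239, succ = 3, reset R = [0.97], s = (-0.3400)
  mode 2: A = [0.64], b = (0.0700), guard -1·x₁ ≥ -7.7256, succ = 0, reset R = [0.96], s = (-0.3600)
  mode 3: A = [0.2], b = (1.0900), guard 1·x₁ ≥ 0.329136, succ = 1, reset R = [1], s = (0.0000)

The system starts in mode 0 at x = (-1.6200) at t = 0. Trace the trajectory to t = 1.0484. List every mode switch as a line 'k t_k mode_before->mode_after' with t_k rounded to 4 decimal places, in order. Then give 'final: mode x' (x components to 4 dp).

1 0.4824 0->3
final: 3 -1.3662

Mode 0: guard c·x = -1.3848 hit at Δt = 0.4824 (t = 0.4824), x⁻ = (-1.3848) → reset → x⁺ = (-1.8033), jump to mode 3
Mode 3: flow for 0.5660 to horizon, guard not reached → x = (-1.3662)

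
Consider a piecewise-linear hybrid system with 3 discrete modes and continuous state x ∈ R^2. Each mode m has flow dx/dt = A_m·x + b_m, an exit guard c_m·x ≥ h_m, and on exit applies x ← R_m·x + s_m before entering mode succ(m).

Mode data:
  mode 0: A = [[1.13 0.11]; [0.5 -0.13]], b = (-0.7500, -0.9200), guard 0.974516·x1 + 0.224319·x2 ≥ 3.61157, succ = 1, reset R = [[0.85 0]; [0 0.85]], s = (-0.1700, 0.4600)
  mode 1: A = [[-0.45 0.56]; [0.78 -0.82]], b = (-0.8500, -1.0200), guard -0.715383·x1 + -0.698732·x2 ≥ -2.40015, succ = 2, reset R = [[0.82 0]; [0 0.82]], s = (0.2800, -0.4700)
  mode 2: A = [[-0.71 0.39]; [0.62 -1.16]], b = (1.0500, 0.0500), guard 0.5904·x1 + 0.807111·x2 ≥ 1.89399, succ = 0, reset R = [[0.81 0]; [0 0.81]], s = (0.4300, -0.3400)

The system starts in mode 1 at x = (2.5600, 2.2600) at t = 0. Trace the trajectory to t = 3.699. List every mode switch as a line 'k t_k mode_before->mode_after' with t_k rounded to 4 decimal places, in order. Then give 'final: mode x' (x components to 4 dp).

1 0.8778 1->2
2 1.9269 2->0
3 2.6151 0->1
4 3.0000 1->2
final: 2 2.0436 0.8254

Mode 1: guard c·x = -2.4002 hit at Δt = 0.8778 (t = 0.8778), x⁻ = (1.8653, 1.5253) → reset → x⁺ = (1.8095, 0.7807), jump to mode 2
Mode 2: guard c·x = 1.8940 hit at Δt = 1.0491 (t = 1.9269), x⁻ = (1.8941, 0.9611) → reset → x⁺ = (1.9642, 0.4385), jump to mode 0
Mode 0: guard c·x = 3.6116 hit at Δt = 0.6882 (t = 2.6151), x⁻ = (3.5511, 0.6729) → reset → x⁺ = (2.8485, 1.0320), jump to mode 1
Mode 1: guard c·x = -2.4002 hit at Δt = 0.3850 (t = 3.0000), x⁻ = (2.3063, 1.0737) → reset → x⁺ = (2.1712, 0.4104), jump to mode 2
Mode 2: flow for 0.6990 to horizon, guard not reached → x = (2.0436, 0.8254)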